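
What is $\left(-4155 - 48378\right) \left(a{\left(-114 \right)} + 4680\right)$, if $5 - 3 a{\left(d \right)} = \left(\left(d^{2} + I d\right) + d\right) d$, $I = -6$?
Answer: $-27327123759$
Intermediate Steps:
$a{\left(d \right)} = \frac{5}{3} - \frac{d \left(d^{2} - 5 d\right)}{3}$ ($a{\left(d \right)} = \frac{5}{3} - \frac{\left(\left(d^{2} - 6 d\right) + d\right) d}{3} = \frac{5}{3} - \frac{\left(d^{2} - 5 d\right) d}{3} = \frac{5}{3} - \frac{d \left(d^{2} - 5 d\right)}{3}$)
$\left(-4155 - 48378\right) \left(a{\left(-114 \right)} + 4680\right) = \left(-4155 - 48378\right) \left(\left(\frac{5}{3} - \frac{\left(-114\right)^{3}}{3} + \frac{5 \left(-114\right)^{2}}{3}\right) + 4680\right) = - 52533 \left(\left(\frac{5}{3} - -493848 + \frac{5}{3} \cdot 12996\right) + 4680\right) = - 52533 \left(\left(\frac{5}{3} + 493848 + 21660\right) + 4680\right) = - 52533 \left(\frac{1546529}{3} + 4680\right) = \left(-52533\right) \frac{1560569}{3} = -27327123759$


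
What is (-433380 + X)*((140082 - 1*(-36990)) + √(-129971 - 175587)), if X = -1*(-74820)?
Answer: -63490936320 - 358560*I*√305558 ≈ -6.3491e+10 - 1.982e+8*I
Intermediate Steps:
X = 74820
(-433380 + X)*((140082 - 1*(-36990)) + √(-129971 - 175587)) = (-433380 + 74820)*((140082 - 1*(-36990)) + √(-129971 - 175587)) = -358560*((140082 + 36990) + √(-305558)) = -358560*(177072 + I*√305558) = -63490936320 - 358560*I*√305558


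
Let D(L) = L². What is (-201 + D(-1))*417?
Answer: -83400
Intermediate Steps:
(-201 + D(-1))*417 = (-201 + (-1)²)*417 = (-201 + 1)*417 = -200*417 = -83400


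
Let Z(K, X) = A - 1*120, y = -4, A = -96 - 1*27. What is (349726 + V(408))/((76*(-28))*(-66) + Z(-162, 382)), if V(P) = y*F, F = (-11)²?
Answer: 116414/46735 ≈ 2.4909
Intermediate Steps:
A = -123 (A = -96 - 27 = -123)
F = 121
V(P) = -484 (V(P) = -4*121 = -484)
Z(K, X) = -243 (Z(K, X) = -123 - 1*120 = -123 - 120 = -243)
(349726 + V(408))/((76*(-28))*(-66) + Z(-162, 382)) = (349726 - 484)/((76*(-28))*(-66) - 243) = 349242/(-2128*(-66) - 243) = 349242/(140448 - 243) = 349242/140205 = 349242*(1/140205) = 116414/46735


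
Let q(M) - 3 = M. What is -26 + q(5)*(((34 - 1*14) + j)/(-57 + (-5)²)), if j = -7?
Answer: -117/4 ≈ -29.250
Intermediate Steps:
q(M) = 3 + M
-26 + q(5)*(((34 - 1*14) + j)/(-57 + (-5)²)) = -26 + (3 + 5)*(((34 - 1*14) - 7)/(-57 + (-5)²)) = -26 + 8*(((34 - 14) - 7)/(-57 + 25)) = -26 + 8*((20 - 7)/(-32)) = -26 + 8*(13*(-1/32)) = -26 + 8*(-13/32) = -26 - 13/4 = -117/4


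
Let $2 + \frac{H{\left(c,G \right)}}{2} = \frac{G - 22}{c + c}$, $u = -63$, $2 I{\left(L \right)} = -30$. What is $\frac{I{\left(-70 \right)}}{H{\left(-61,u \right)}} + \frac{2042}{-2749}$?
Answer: $\frac{730219}{145697} \approx 5.0119$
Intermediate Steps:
$I{\left(L \right)} = -15$ ($I{\left(L \right)} = \frac{1}{2} \left(-30\right) = -15$)
$H{\left(c,G \right)} = -4 + \frac{-22 + G}{c}$ ($H{\left(c,G \right)} = -4 + 2 \frac{G - 22}{c + c} = -4 + 2 \frac{-22 + G}{2 c} = -4 + \frac{-22 + G}{c}$)
$\frac{I{\left(-70 \right)}}{H{\left(-61,u \right)}} + \frac{2042}{-2749} = - \frac{15}{\frac{1}{-61} \left(-22 - 63 - -244\right)} + \frac{2042}{-2749} = - \frac{15}{\left(- \frac{1}{61}\right) \left(-22 - 63 + 244\right)} + 2042 \left(- \frac{1}{2749}\right) = - \frac{15}{\left(- \frac{1}{61}\right) 159} - \frac{2042}{2749} = - \frac{15}{- \frac{159}{61}} - \frac{2042}{2749} = \left(-15\right) \left(- \frac{61}{159}\right) - \frac{2042}{2749} = \frac{305}{53} - \frac{2042}{2749} = \frac{730219}{145697}$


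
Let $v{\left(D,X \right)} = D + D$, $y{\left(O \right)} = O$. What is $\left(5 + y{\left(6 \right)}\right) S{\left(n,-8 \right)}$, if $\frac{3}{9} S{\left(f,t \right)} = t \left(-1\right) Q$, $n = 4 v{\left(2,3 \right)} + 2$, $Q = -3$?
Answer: $-792$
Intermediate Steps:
$v{\left(D,X \right)} = 2 D$
$n = 18$ ($n = 4 \cdot 2 \cdot 2 + 2 = 4 \cdot 4 + 2 = 16 + 2 = 18$)
$S{\left(f,t \right)} = 9 t$ ($S{\left(f,t \right)} = 3 t \left(-1\right) \left(-3\right) = 3 - t \left(-3\right) = 3 \cdot 3 t = 9 t$)
$\left(5 + y{\left(6 \right)}\right) S{\left(n,-8 \right)} = \left(5 + 6\right) 9 \left(-8\right) = 11 \left(-72\right) = -792$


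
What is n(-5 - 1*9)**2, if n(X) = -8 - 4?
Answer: 144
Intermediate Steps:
n(X) = -12
n(-5 - 1*9)**2 = (-12)**2 = 144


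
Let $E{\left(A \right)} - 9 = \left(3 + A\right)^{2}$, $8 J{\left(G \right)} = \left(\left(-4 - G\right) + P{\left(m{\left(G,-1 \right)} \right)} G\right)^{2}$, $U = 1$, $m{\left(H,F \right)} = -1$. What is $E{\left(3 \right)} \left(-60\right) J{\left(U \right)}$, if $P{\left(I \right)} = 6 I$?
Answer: $- \frac{81675}{2} \approx -40838.0$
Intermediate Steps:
$J{\left(G \right)} = \frac{\left(-4 - 7 G\right)^{2}}{8}$ ($J{\left(G \right)} = \frac{\left(\left(-4 - G\right) + 6 \left(-1\right) G\right)^{2}}{8} = \frac{\left(\left(-4 - G\right) - 6 G\right)^{2}}{8} = \frac{\left(-4 - 7 G\right)^{2}}{8}$)
$E{\left(A \right)} = 9 + \left(3 + A\right)^{2}$
$E{\left(3 \right)} \left(-60\right) J{\left(U \right)} = \left(9 + \left(3 + 3\right)^{2}\right) \left(-60\right) \frac{\left(4 + 7 \cdot 1\right)^{2}}{8} = \left(9 + 6^{2}\right) \left(-60\right) \frac{\left(4 + 7\right)^{2}}{8} = \left(9 + 36\right) \left(-60\right) \frac{11^{2}}{8} = 45 \left(-60\right) \frac{1}{8} \cdot 121 = \left(-2700\right) \frac{121}{8} = - \frac{81675}{2}$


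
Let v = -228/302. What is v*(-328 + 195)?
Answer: 15162/151 ≈ 100.41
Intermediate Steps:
v = -114/151 (v = -228*1/302 = -114/151 ≈ -0.75497)
v*(-328 + 195) = -114*(-328 + 195)/151 = -114/151*(-133) = 15162/151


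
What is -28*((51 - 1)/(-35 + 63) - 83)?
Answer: 2274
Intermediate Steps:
-28*((51 - 1)/(-35 + 63) - 83) = -28*(50/28 - 83) = -28*(50*(1/28) - 83) = -28*(25/14 - 83) = -28*(-1137/14) = 2274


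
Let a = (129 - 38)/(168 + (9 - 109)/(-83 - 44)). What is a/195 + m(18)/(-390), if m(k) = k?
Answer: -181367/4180020 ≈ -0.043389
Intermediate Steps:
a = 11557/21436 (a = 91/(168 - 100/(-127)) = 91/(168 - 100*(-1/127)) = 91/(168 + 100/127) = 91/(21436/127) = 91*(127/21436) = 11557/21436 ≈ 0.53914)
a/195 + m(18)/(-390) = (11557/21436)/195 + 18/(-390) = (11557/21436)*(1/195) + 18*(-1/390) = 889/321540 - 3/65 = -181367/4180020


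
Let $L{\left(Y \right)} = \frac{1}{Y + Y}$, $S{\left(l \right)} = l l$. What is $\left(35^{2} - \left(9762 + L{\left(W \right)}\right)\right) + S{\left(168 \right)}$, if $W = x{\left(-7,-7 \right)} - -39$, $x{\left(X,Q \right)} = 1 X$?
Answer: $\frac{1259967}{64} \approx 19687.0$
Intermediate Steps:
$x{\left(X,Q \right)} = X$
$S{\left(l \right)} = l^{2}$
$W = 32$ ($W = -7 - -39 = -7 + 39 = 32$)
$L{\left(Y \right)} = \frac{1}{2 Y}$
$\left(35^{2} - \left(9762 + L{\left(W \right)}\right)\right) + S{\left(168 \right)} = \left(35^{2} - \left(9762 + \frac{1}{2 \cdot 32}\right)\right) + 168^{2} = \left(1225 - \left(9762 + \frac{1}{2} \cdot \frac{1}{32}\right)\right) + 28224 = \left(1225 - \frac{624769}{64}\right) + 28224 = - \frac{546369}{64} + 28224 = \frac{1259967}{64}$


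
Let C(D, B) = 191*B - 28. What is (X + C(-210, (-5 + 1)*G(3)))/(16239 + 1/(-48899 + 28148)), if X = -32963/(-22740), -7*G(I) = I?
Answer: 331281283177/17879919393280 ≈ 0.018528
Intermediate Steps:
G(I) = -I/7
X = 32963/22740 (X = -32963*(-1/22740) = 32963/22740 ≈ 1.4496)
C(D, B) = -28 + 191*B
(X + C(-210, (-5 + 1)*G(3)))/(16239 + 1/(-48899 + 28148)) = (32963/22740 + (-28 + 191*((-5 + 1)*(-⅐*3))))/(16239 + 1/(-48899 + 28148)) = (32963/22740 + (-28 + 191*(-4*(-3/7))))/(16239 + 1/(-20751)) = (32963/22740 + (-28 + 191*(12/7)))/(16239 - 1/20751) = (32963/22740 + (-28 + 2292/7))/(336975488/20751) = (32963/22740 + 2096/7)*(20751/336975488) = (47893781/159180)*(20751/336975488) = 331281283177/17879919393280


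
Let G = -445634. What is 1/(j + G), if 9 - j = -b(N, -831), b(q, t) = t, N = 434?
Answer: -1/446456 ≈ -2.2399e-6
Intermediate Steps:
j = -822 (j = 9 - (-1)*(-831) = 9 - 1*831 = 9 - 831 = -822)
1/(j + G) = 1/(-822 - 445634) = 1/(-446456) = -1/446456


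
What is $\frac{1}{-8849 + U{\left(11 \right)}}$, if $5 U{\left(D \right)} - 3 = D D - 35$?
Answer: $- \frac{5}{44156} \approx -0.00011323$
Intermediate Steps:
$U{\left(D \right)} = - \frac{32}{5} + \frac{D^{2}}{5}$ ($U{\left(D \right)} = \frac{3}{5} + \frac{D D - 35}{5} = \frac{3}{5} + \frac{D^{2} - 35}{5} = \frac{3}{5} + \frac{-35 + D^{2}}{5} = \frac{3}{5} + \left(-7 + \frac{D^{2}}{5}\right) = - \frac{32}{5} + \frac{D^{2}}{5}$)
$\frac{1}{-8849 + U{\left(11 \right)}} = \frac{1}{-8849 - \left(\frac{32}{5} - \frac{11^{2}}{5}\right)} = \frac{1}{-8849 + \left(- \frac{32}{5} + \frac{1}{5} \cdot 121\right)} = \frac{1}{-8849 + \left(- \frac{32}{5} + \frac{121}{5}\right)} = \frac{1}{-8849 + \frac{89}{5}} = \frac{1}{- \frac{44156}{5}} = - \frac{5}{44156}$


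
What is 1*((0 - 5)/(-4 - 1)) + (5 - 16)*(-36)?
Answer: 397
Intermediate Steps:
1*((0 - 5)/(-4 - 1)) + (5 - 16)*(-36) = 1*(-5/(-5)) - 11*(-36) = 1*(-5*(-1/5)) + 396 = 1*1 + 396 = 1 + 396 = 397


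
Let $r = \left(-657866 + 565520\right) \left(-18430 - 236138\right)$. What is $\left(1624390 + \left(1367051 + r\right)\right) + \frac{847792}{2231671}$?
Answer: $\frac{52469548800753991}{2231671} \approx 2.3511 \cdot 10^{10}$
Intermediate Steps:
$r = 23508336528$ ($r = \left(-92346\right) \left(-254568\right) = 23508336528$)
$\left(1624390 + \left(1367051 + r\right)\right) + \frac{847792}{2231671} = \left(1624390 + \left(1367051 + 23508336528\right)\right) + \frac{847792}{2231671} = \left(1624390 + 23509703579\right) + 847792 \cdot \frac{1}{2231671} = 23511327969 + \frac{847792}{2231671} = \frac{52469548800753991}{2231671}$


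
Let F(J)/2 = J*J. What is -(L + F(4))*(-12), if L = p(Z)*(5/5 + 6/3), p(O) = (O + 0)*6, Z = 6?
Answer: 1680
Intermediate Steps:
p(O) = 6*O (p(O) = O*6 = 6*O)
F(J) = 2*J² (F(J) = 2*(J*J) = 2*J²)
L = 108 (L = (6*6)*(5/5 + 6/3) = 36*(5*(⅕) + 6*(⅓)) = 36*(1 + 2) = 36*3 = 108)
-(L + F(4))*(-12) = -(108 + 2*4²)*(-12) = -(108 + 2*16)*(-12) = -(108 + 32)*(-12) = -1*140*(-12) = -140*(-12) = 1680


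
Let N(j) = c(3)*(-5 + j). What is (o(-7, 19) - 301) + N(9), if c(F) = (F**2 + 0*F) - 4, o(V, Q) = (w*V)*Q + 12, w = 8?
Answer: -1333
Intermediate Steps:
o(V, Q) = 12 + 8*Q*V (o(V, Q) = (8*V)*Q + 12 = 8*Q*V + 12 = 12 + 8*Q*V)
c(F) = -4 + F**2 (c(F) = (F**2 + 0) - 4 = F**2 - 4 = -4 + F**2)
N(j) = -25 + 5*j (N(j) = (-4 + 3**2)*(-5 + j) = (-4 + 9)*(-5 + j) = 5*(-5 + j) = -25 + 5*j)
(o(-7, 19) - 301) + N(9) = ((12 + 8*19*(-7)) - 301) + (-25 + 5*9) = ((12 - 1064) - 301) + (-25 + 45) = (-1052 - 301) + 20 = -1353 + 20 = -1333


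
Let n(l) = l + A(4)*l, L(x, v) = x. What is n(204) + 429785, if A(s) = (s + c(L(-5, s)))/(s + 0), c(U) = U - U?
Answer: 430193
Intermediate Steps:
c(U) = 0
A(s) = 1 (A(s) = (s + 0)/(s + 0) = s/s = 1)
n(l) = 2*l (n(l) = l + 1*l = l + l = 2*l)
n(204) + 429785 = 2*204 + 429785 = 408 + 429785 = 430193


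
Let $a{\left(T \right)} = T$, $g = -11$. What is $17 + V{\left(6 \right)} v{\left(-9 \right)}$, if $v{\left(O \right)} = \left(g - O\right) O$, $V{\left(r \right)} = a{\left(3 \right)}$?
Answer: $71$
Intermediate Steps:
$V{\left(r \right)} = 3$
$v{\left(O \right)} = O \left(-11 - O\right)$ ($v{\left(O \right)} = \left(-11 - O\right) O = O \left(-11 - O\right)$)
$17 + V{\left(6 \right)} v{\left(-9 \right)} = 17 + 3 \left(\left(-1\right) \left(-9\right) \left(11 - 9\right)\right) = 17 + 3 \left(\left(-1\right) \left(-9\right) 2\right) = 17 + 3 \cdot 18 = 17 + 54 = 71$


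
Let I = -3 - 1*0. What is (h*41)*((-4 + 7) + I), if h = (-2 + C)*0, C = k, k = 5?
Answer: 0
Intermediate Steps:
I = -3 (I = -3 + 0 = -3)
C = 5
h = 0 (h = (-2 + 5)*0 = 3*0 = 0)
(h*41)*((-4 + 7) + I) = (0*41)*((-4 + 7) - 3) = 0*(3 - 3) = 0*0 = 0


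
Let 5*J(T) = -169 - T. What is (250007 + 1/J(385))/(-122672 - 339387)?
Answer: -138503873/255980686 ≈ -0.54107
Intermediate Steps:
J(T) = -169/5 - T/5 (J(T) = (-169 - T)/5 = -169/5 - T/5)
(250007 + 1/J(385))/(-122672 - 339387) = (250007 + 1/(-169/5 - ⅕*385))/(-122672 - 339387) = (250007 + 1/(-169/5 - 77))/(-462059) = (250007 + 1/(-554/5))*(-1/462059) = (250007 - 5/554)*(-1/462059) = (138503873/554)*(-1/462059) = -138503873/255980686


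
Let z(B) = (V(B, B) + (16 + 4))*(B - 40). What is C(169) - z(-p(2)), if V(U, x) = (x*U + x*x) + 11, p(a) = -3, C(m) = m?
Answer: 1982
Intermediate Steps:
V(U, x) = 11 + x² + U*x (V(U, x) = (U*x + x²) + 11 = (x² + U*x) + 11 = 11 + x² + U*x)
z(B) = (-40 + B)*(31 + 2*B²) (z(B) = ((11 + B² + B*B) + (16 + 4))*(B - 40) = ((11 + B² + B²) + 20)*(-40 + B) = ((11 + 2*B²) + 20)*(-40 + B) = (31 + 2*B²)*(-40 + B) = (-40 + B)*(31 + 2*B²))
C(169) - z(-p(2)) = 169 - (-1240 - 80*(-1*(-3))² + 2*(-1*(-3))³ + 31*(-1*(-3))) = 169 - (-1240 - 80*3² + 2*3³ + 31*3) = 169 - (-1240 - 80*9 + 2*27 + 93) = 169 - (-1240 - 720 + 54 + 93) = 169 - 1*(-1813) = 169 + 1813 = 1982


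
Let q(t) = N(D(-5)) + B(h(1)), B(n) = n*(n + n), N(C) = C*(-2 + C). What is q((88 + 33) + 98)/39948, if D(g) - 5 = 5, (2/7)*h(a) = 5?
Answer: 1385/79896 ≈ 0.017335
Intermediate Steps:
h(a) = 35/2 (h(a) = (7/2)*5 = 35/2)
D(g) = 10 (D(g) = 5 + 5 = 10)
B(n) = 2*n**2 (B(n) = n*(2*n) = 2*n**2)
q(t) = 1385/2 (q(t) = 10*(-2 + 10) + 2*(35/2)**2 = 10*8 + 2*(1225/4) = 80 + 1225/2 = 1385/2)
q((88 + 33) + 98)/39948 = (1385/2)/39948 = (1385/2)*(1/39948) = 1385/79896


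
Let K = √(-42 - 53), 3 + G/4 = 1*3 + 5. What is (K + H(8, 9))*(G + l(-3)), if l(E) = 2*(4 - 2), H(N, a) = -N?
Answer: -192 + 24*I*√95 ≈ -192.0 + 233.92*I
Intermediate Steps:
l(E) = 4 (l(E) = 2*2 = 4)
G = 20 (G = -12 + 4*(1*3 + 5) = -12 + 4*(3 + 5) = -12 + 4*8 = -12 + 32 = 20)
K = I*√95 (K = √(-95) = I*√95 ≈ 9.7468*I)
(K + H(8, 9))*(G + l(-3)) = (I*√95 - 1*8)*(20 + 4) = (I*√95 - 8)*24 = (-8 + I*√95)*24 = -192 + 24*I*√95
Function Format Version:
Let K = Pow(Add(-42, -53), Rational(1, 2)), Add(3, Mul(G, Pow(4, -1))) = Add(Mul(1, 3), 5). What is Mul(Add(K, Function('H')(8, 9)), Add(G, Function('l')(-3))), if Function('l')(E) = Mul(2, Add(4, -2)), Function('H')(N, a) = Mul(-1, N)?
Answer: Add(-192, Mul(24, I, Pow(95, Rational(1, 2)))) ≈ Add(-192.00, Mul(233.92, I))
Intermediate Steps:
Function('l')(E) = 4 (Function('l')(E) = Mul(2, 2) = 4)
G = 20 (G = Add(-12, Mul(4, Add(Mul(1, 3), 5))) = Add(-12, Mul(4, Add(3, 5))) = Add(-12, Mul(4, 8)) = Add(-12, 32) = 20)
K = Mul(I, Pow(95, Rational(1, 2))) (K = Pow(-95, Rational(1, 2)) = Mul(I, Pow(95, Rational(1, 2))) ≈ Mul(9.7468, I))
Mul(Add(K, Function('H')(8, 9)), Add(G, Function('l')(-3))) = Mul(Add(Mul(I, Pow(95, Rational(1, 2))), Mul(-1, 8)), Add(20, 4)) = Mul(Add(Mul(I, Pow(95, Rational(1, 2))), -8), 24) = Mul(Add(-8, Mul(I, Pow(95, Rational(1, 2)))), 24) = Add(-192, Mul(24, I, Pow(95, Rational(1, 2))))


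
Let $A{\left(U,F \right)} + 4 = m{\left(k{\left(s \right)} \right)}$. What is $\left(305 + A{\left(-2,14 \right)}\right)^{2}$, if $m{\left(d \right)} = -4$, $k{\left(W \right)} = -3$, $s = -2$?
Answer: $88209$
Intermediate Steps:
$A{\left(U,F \right)} = -8$ ($A{\left(U,F \right)} = -4 - 4 = -8$)
$\left(305 + A{\left(-2,14 \right)}\right)^{2} = \left(305 - 8\right)^{2} = 297^{2} = 88209$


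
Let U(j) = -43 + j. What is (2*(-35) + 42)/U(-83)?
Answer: 2/9 ≈ 0.22222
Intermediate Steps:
(2*(-35) + 42)/U(-83) = (2*(-35) + 42)/(-43 - 83) = (-70 + 42)/(-126) = -28*(-1/126) = 2/9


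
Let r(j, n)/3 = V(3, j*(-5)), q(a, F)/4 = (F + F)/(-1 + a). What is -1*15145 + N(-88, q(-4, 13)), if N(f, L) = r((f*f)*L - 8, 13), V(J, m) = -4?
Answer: -15157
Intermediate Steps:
q(a, F) = 8*F/(-1 + a) (q(a, F) = 4*((F + F)/(-1 + a)) = 4*((2*F)/(-1 + a)) = 4*(2*F/(-1 + a)) = 8*F/(-1 + a))
r(j, n) = -12 (r(j, n) = 3*(-4) = -12)
N(f, L) = -12
-1*15145 + N(-88, q(-4, 13)) = -1*15145 - 12 = -15145 - 12 = -15157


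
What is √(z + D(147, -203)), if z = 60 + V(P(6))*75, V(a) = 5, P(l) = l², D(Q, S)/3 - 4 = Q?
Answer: 2*√222 ≈ 29.799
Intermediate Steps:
D(Q, S) = 12 + 3*Q
z = 435 (z = 60 + 5*75 = 60 + 375 = 435)
√(z + D(147, -203)) = √(435 + (12 + 3*147)) = √(435 + (12 + 441)) = √(435 + 453) = √888 = 2*√222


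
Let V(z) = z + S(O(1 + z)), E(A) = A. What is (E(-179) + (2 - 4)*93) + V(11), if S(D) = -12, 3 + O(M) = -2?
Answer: -366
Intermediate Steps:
O(M) = -5 (O(M) = -3 - 2 = -5)
V(z) = -12 + z (V(z) = z - 12 = -12 + z)
(E(-179) + (2 - 4)*93) + V(11) = (-179 + (2 - 4)*93) + (-12 + 11) = (-179 - 2*93) - 1 = (-179 - 186) - 1 = -365 - 1 = -366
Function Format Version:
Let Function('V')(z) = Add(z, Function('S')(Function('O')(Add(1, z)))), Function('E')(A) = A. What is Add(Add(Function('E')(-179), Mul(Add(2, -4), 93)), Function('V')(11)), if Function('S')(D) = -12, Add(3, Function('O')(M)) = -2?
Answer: -366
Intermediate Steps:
Function('O')(M) = -5 (Function('O')(M) = Add(-3, -2) = -5)
Function('V')(z) = Add(-12, z) (Function('V')(z) = Add(z, -12) = Add(-12, z))
Add(Add(Function('E')(-179), Mul(Add(2, -4), 93)), Function('V')(11)) = Add(Add(-179, Mul(Add(2, -4), 93)), Add(-12, 11)) = Add(Add(-179, Mul(-2, 93)), -1) = Add(Add(-179, -186), -1) = Add(-365, -1) = -366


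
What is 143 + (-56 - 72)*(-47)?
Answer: 6159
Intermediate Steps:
143 + (-56 - 72)*(-47) = 143 - 128*(-47) = 143 + 6016 = 6159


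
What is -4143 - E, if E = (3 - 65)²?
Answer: -7987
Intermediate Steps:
E = 3844 (E = (-62)² = 3844)
-4143 - E = -4143 - 1*3844 = -4143 - 3844 = -7987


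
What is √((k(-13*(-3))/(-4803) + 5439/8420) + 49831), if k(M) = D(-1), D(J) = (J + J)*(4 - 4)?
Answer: √883221076195/4210 ≈ 223.23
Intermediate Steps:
D(J) = 0 (D(J) = (2*J)*0 = 0)
k(M) = 0
√((k(-13*(-3))/(-4803) + 5439/8420) + 49831) = √((0/(-4803) + 5439/8420) + 49831) = √((0*(-1/4803) + 5439*(1/8420)) + 49831) = √((0 + 5439/8420) + 49831) = √(5439/8420 + 49831) = √(419582459/8420) = √883221076195/4210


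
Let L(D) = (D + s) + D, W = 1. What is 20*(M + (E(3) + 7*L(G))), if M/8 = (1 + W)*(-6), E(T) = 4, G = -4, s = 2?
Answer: -2680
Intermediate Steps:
L(D) = 2 + 2*D (L(D) = (D + 2) + D = (2 + D) + D = 2 + 2*D)
M = -96 (M = 8*((1 + 1)*(-6)) = 8*(2*(-6)) = 8*(-12) = -96)
20*(M + (E(3) + 7*L(G))) = 20*(-96 + (4 + 7*(2 + 2*(-4)))) = 20*(-96 + (4 + 7*(2 - 8))) = 20*(-96 + (4 + 7*(-6))) = 20*(-96 + (4 - 42)) = 20*(-96 - 38) = 20*(-134) = -2680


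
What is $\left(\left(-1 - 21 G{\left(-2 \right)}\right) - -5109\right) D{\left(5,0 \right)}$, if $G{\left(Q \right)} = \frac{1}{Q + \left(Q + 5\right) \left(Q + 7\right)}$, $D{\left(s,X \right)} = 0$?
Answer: $0$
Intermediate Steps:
$G{\left(Q \right)} = \frac{1}{Q + \left(5 + Q\right) \left(7 + Q\right)}$
$\left(\left(-1 - 21 G{\left(-2 \right)}\right) - -5109\right) D{\left(5,0 \right)} = \left(\left(-1 - \frac{21}{35 + \left(-2\right)^{2} + 13 \left(-2\right)}\right) - -5109\right) 0 = \left(\left(-1 - \frac{21}{35 + 4 - 26}\right) + 5109\right) 0 = \left(\left(-1 - \frac{21}{13}\right) + 5109\right) 0 = \left(- \frac{34}{13} + 5109\right) 0 = \frac{66383}{13} \cdot 0 = 0$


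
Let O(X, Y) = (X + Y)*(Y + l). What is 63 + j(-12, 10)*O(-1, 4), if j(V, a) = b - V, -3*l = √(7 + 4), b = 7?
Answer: 291 - 19*√11 ≈ 227.98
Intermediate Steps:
l = -√11/3 (l = -√(7 + 4)/3 = -√11/3 ≈ -1.1055)
j(V, a) = 7 - V
O(X, Y) = (X + Y)*(Y - √11/3)
63 + j(-12, 10)*O(-1, 4) = 63 + (7 - 1*(-12))*(4² - 1*4 - ⅓*(-1)*√11 - ⅓*4*√11) = 63 + (7 + 12)*(16 - 4 + √11/3 - 4*√11/3) = 63 + 19*(12 - √11) = 63 + (228 - 19*√11) = 291 - 19*√11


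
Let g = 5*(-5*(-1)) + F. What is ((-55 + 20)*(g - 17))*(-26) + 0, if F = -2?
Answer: 5460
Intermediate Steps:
g = 23 (g = 5*(-5*(-1)) - 2 = 5*5 - 2 = 25 - 2 = 23)
((-55 + 20)*(g - 17))*(-26) + 0 = ((-55 + 20)*(23 - 17))*(-26) + 0 = -35*6*(-26) + 0 = -210*(-26) + 0 = 5460 + 0 = 5460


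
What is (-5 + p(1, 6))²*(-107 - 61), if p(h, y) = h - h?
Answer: -4200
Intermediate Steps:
p(h, y) = 0
(-5 + p(1, 6))²*(-107 - 61) = (-5 + 0)²*(-107 - 61) = (-5)²*(-168) = 25*(-168) = -4200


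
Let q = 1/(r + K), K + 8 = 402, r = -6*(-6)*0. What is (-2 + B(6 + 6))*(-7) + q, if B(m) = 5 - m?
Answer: 24823/394 ≈ 63.003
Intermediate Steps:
r = 0 (r = 36*0 = 0)
K = 394 (K = -8 + 402 = 394)
q = 1/394 (q = 1/(0 + 394) = 1/394 ≈ 0.0025381)
(-2 + B(6 + 6))*(-7) + q = (-2 + (5 - (6 + 6)))*(-7) + 1/394 = (-2 + (5 - 1*12))*(-7) + 1/394 = (-2 + (5 - 12))*(-7) + 1/394 = (-2 - 7)*(-7) + 1/394 = -9*(-7) + 1/394 = 63 + 1/394 = 24823/394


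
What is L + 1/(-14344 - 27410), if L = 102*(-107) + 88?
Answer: -452028805/41754 ≈ -10826.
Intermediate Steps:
L = -10826 (L = -10914 + 88 = -10826)
L + 1/(-14344 - 27410) = -10826 + 1/(-14344 - 27410) = -10826 + 1/(-41754) = -10826 - 1/41754 = -452028805/41754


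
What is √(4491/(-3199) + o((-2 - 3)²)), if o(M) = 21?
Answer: 4*√12533682/3199 ≈ 4.4268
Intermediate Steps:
√(4491/(-3199) + o((-2 - 3)²)) = √(4491/(-3199) + 21) = √(4491*(-1/3199) + 21) = √(-4491/3199 + 21) = √(62688/3199) = 4*√12533682/3199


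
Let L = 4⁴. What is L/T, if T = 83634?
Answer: 128/41817 ≈ 0.0030610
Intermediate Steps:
L = 256
L/T = 256/83634 = 256*(1/83634) = 128/41817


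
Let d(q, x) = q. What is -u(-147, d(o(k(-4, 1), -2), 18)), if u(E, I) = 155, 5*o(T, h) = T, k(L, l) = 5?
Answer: -155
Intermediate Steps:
o(T, h) = T/5
-u(-147, d(o(k(-4, 1), -2), 18)) = -1*155 = -155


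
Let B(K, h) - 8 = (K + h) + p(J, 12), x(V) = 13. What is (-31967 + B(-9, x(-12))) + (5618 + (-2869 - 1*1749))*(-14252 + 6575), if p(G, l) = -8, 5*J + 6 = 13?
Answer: -7708963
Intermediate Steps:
J = 7/5 (J = -6/5 + (1/5)*13 = -6/5 + 13/5 = 7/5 ≈ 1.4000)
B(K, h) = K + h (B(K, h) = 8 + ((K + h) - 8) = 8 + (-8 + K + h) = K + h)
(-31967 + B(-9, x(-12))) + (5618 + (-2869 - 1*1749))*(-14252 + 6575) = (-31967 + (-9 + 13)) + (5618 + (-2869 - 1*1749))*(-14252 + 6575) = (-31967 + 4) + (5618 + (-2869 - 1749))*(-7677) = -31963 + (5618 - 4618)*(-7677) = -31963 + 1000*(-7677) = -31963 - 7677000 = -7708963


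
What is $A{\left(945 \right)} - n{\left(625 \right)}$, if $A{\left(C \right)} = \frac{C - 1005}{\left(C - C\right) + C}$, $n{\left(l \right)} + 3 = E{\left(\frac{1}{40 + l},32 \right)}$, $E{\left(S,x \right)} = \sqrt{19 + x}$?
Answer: $\frac{185}{63} - \sqrt{51} \approx -4.2049$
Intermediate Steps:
$n{\left(l \right)} = -3 + \sqrt{51}$ ($n{\left(l \right)} = -3 + \sqrt{19 + 32} = -3 + \sqrt{51}$)
$A{\left(C \right)} = \frac{-1005 + C}{C}$ ($A{\left(C \right)} = \frac{-1005 + C}{0 + C} = \frac{-1005 + C}{C}$)
$A{\left(945 \right)} - n{\left(625 \right)} = \frac{-1005 + 945}{945} - \left(-3 + \sqrt{51}\right) = \frac{1}{945} \left(-60\right) + \left(3 - \sqrt{51}\right) = - \frac{4}{63} + \left(3 - \sqrt{51}\right) = \frac{185}{63} - \sqrt{51}$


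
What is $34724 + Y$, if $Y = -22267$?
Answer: $12457$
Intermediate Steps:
$34724 + Y = 34724 - 22267 = 12457$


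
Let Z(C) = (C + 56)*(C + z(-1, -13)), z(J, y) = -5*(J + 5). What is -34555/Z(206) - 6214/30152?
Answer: -42022594/45917727 ≈ -0.91517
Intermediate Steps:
z(J, y) = -25 - 5*J (z(J, y) = -5*(5 + J) = -25 - 5*J)
Z(C) = (-20 + C)*(56 + C) (Z(C) = (C + 56)*(C + (-25 - 5*(-1))) = (56 + C)*(C + (-25 + 5)) = (56 + C)*(C - 20) = (56 + C)*(-20 + C) = (-20 + C)*(56 + C))
-34555/Z(206) - 6214/30152 = -34555/(-1120 + 206**2 + 36*206) - 6214/30152 = -34555/(-1120 + 42436 + 7416) - 6214*1/30152 = -34555/48732 - 3107/15076 = -42022594/45917727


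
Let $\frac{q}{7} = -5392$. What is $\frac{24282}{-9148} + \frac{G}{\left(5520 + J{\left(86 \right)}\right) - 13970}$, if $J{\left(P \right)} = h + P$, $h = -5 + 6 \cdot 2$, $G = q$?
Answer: $\frac{71178719}{38224918} \approx 1.8621$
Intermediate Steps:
$q = -37744$ ($q = 7 \left(-5392\right) = -37744$)
$G = -37744$
$h = 7$ ($h = -5 + 12 = 7$)
$J{\left(P \right)} = 7 + P$
$\frac{24282}{-9148} + \frac{G}{\left(5520 + J{\left(86 \right)}\right) - 13970} = \frac{24282}{-9148} - \frac{37744}{\left(5520 + \left(7 + 86\right)\right) - 13970} = 24282 \left(- \frac{1}{9148}\right) - \frac{37744}{\left(5520 + 93\right) - 13970} = - \frac{12141}{4574} - \frac{37744}{5613 - 13970} = - \frac{12141}{4574} - \frac{37744}{-8357} = - \frac{12141}{4574} - - \frac{37744}{8357} = - \frac{12141}{4574} + \frac{37744}{8357} = \frac{71178719}{38224918}$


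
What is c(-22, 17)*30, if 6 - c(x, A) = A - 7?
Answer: -120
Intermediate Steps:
c(x, A) = 13 - A (c(x, A) = 6 - (A - 7) = 6 - (-7 + A) = 6 + (7 - A) = 13 - A)
c(-22, 17)*30 = (13 - 1*17)*30 = (13 - 17)*30 = -4*30 = -120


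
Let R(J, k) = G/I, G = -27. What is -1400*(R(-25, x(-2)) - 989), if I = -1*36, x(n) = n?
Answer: 1383550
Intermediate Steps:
I = -36
R(J, k) = ¾ (R(J, k) = -27/(-36) = -27*(-1/36) = ¾)
-1400*(R(-25, x(-2)) - 989) = -1400*(¾ - 989) = -1400*(-3953/4) = 1383550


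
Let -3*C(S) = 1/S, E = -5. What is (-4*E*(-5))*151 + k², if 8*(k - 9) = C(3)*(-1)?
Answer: -77857199/5184 ≈ -15019.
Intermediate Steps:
C(S) = -1/(3*S)
k = 649/72 (k = 9 + (-⅓/3*(-1))/8 = 9 + (-⅓*⅓*(-1))/8 = 9 + (-⅑*(-1))/8 = 9 + (⅛)*(⅑) = 9 + 1/72 = 649/72 ≈ 9.0139)
(-4*E*(-5))*151 + k² = (-4*(-5)*(-5))*151 + (649/72)² = (20*(-5))*151 + 421201/5184 = -100*151 + 421201/5184 = -15100 + 421201/5184 = -77857199/5184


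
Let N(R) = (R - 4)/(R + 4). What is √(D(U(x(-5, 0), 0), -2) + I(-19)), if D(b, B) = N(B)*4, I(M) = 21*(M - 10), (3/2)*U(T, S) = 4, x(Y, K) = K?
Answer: 3*I*√69 ≈ 24.92*I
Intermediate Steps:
N(R) = (-4 + R)/(4 + R)
U(T, S) = 8/3 (U(T, S) = (⅔)*4 = 8/3)
I(M) = -210 + 21*M (I(M) = 21*(-10 + M) = -210 + 21*M)
D(b, B) = 4*(-4 + B)/(4 + B) (D(b, B) = ((-4 + B)/(4 + B))*4 = 4*(-4 + B)/(4 + B))
√(D(U(x(-5, 0), 0), -2) + I(-19)) = √(4*(-4 - 2)/(4 - 2) + (-210 + 21*(-19))) = √(4*(-6)/2 + (-210 - 399)) = √(4*(½)*(-6) - 609) = √(-12 - 609) = √(-621) = 3*I*√69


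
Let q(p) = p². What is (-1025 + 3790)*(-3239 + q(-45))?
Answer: -3356710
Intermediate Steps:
(-1025 + 3790)*(-3239 + q(-45)) = (-1025 + 3790)*(-3239 + (-45)²) = 2765*(-3239 + 2025) = 2765*(-1214) = -3356710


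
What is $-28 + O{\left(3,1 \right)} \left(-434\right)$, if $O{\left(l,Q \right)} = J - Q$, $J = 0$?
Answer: $406$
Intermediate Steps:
$O{\left(l,Q \right)} = - Q$ ($O{\left(l,Q \right)} = 0 - Q = - Q$)
$-28 + O{\left(3,1 \right)} \left(-434\right) = -28 + \left(-1\right) 1 \left(-434\right) = -28 - -434 = -28 + 434 = 406$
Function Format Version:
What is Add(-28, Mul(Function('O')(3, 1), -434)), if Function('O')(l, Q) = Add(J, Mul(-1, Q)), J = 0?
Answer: 406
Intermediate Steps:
Function('O')(l, Q) = Mul(-1, Q) (Function('O')(l, Q) = Add(0, Mul(-1, Q)) = Mul(-1, Q))
Add(-28, Mul(Function('O')(3, 1), -434)) = Add(-28, Mul(Mul(-1, 1), -434)) = Add(-28, Mul(-1, -434)) = Add(-28, 434) = 406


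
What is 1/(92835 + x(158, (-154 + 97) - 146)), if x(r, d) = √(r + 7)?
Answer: 6189/574555804 - √165/8618337060 ≈ 1.0770e-5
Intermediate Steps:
x(r, d) = √(7 + r)
1/(92835 + x(158, (-154 + 97) - 146)) = 1/(92835 + √(7 + 158)) = 1/(92835 + √165)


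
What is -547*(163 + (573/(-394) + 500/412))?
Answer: -3612988059/40582 ≈ -89029.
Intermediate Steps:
-547*(163 + (573/(-394) + 500/412)) = -547*(163 + (573*(-1/394) + 500*(1/412))) = -547*(163 + (-573/394 + 125/103)) = -547*(163 - 9769/40582) = -547*6605097/40582 = -3612988059/40582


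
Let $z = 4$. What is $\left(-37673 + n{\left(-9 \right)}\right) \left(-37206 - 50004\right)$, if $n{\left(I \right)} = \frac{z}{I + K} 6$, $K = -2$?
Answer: $\frac{36142178670}{11} \approx 3.2857 \cdot 10^{9}$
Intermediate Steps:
$n{\left(I \right)} = \frac{24}{-2 + I}$ ($n{\left(I \right)} = \frac{4}{I - 2} \cdot 6 = \frac{4}{-2 + I} 6 = \frac{24}{-2 + I}$)
$\left(-37673 + n{\left(-9 \right)}\right) \left(-37206 - 50004\right) = \left(-37673 + \frac{24}{-2 - 9}\right) \left(-37206 - 50004\right) = \left(-37673 + \frac{24}{-11}\right) \left(-87210\right) = \left(-37673 + 24 \left(- \frac{1}{11}\right)\right) \left(-87210\right) = \left(-37673 - \frac{24}{11}\right) \left(-87210\right) = \left(- \frac{414427}{11}\right) \left(-87210\right) = \frac{36142178670}{11}$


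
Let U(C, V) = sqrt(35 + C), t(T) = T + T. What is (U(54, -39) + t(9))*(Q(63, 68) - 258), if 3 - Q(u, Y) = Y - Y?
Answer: -4590 - 255*sqrt(89) ≈ -6995.7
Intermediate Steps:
Q(u, Y) = 3 (Q(u, Y) = 3 - (Y - Y) = 3 - 1*0 = 3 + 0 = 3)
t(T) = 2*T
(U(54, -39) + t(9))*(Q(63, 68) - 258) = (sqrt(35 + 54) + 2*9)*(3 - 258) = (sqrt(89) + 18)*(-255) = (18 + sqrt(89))*(-255) = -4590 - 255*sqrt(89)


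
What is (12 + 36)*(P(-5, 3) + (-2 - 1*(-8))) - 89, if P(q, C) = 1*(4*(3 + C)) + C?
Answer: 1495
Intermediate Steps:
P(q, C) = 12 + 5*C (P(q, C) = 1*(12 + 4*C) + C = (12 + 4*C) + C = 12 + 5*C)
(12 + 36)*(P(-5, 3) + (-2 - 1*(-8))) - 89 = (12 + 36)*((12 + 5*3) + (-2 - 1*(-8))) - 89 = 48*((12 + 15) + (-2 + 8)) - 89 = 48*(27 + 6) - 89 = 48*33 - 89 = 1584 - 89 = 1495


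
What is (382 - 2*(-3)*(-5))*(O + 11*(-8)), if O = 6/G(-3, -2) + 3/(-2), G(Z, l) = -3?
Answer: -32208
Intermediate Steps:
O = -7/2 (O = 6/(-3) + 3/(-2) = 6*(-⅓) + 3*(-½) = -2 - 3/2 = -7/2 ≈ -3.5000)
(382 - 2*(-3)*(-5))*(O + 11*(-8)) = (382 - 2*(-3)*(-5))*(-7/2 + 11*(-8)) = (382 + 6*(-5))*(-7/2 - 88) = (382 - 30)*(-183/2) = 352*(-183/2) = -32208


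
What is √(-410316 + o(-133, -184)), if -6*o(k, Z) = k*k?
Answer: I*√14877510/6 ≈ 642.86*I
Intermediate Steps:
o(k, Z) = -k²/6 (o(k, Z) = -k*k/6 = -k²/6)
√(-410316 + o(-133, -184)) = √(-410316 - ⅙*(-133)²) = √(-410316 - ⅙*17689) = √(-410316 - 17689/6) = √(-2479585/6) = I*√14877510/6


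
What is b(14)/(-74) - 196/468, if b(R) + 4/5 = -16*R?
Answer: 56689/21645 ≈ 2.6190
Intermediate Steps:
b(R) = -4/5 - 16*R
b(14)/(-74) - 196/468 = (-4/5 - 16*14)/(-74) - 196/468 = (-4/5 - 224)*(-1/74) - 196*1/468 = -1124/5*(-1/74) - 49/117 = 562/185 - 49/117 = 56689/21645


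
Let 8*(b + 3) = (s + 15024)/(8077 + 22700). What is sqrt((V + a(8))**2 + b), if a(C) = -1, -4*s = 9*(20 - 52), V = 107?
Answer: 2*sqrt(295561728446)/10259 ≈ 105.99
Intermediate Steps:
s = 72 (s = -9*(20 - 52)/4 = -9*(-32)/4 = -1/4*(-288) = 72)
b = -30148/10259 (b = -3 + ((72 + 15024)/(8077 + 22700))/8 = -3 + (15096/30777)/8 = -3 + (15096*(1/30777))/8 = -3 + (1/8)*(5032/10259) = -3 + 629/10259 = -30148/10259 ≈ -2.9387)
sqrt((V + a(8))**2 + b) = sqrt((107 - 1)**2 - 30148/10259) = sqrt(106**2 - 30148/10259) = sqrt(11236 - 30148/10259) = sqrt(115239976/10259) = 2*sqrt(295561728446)/10259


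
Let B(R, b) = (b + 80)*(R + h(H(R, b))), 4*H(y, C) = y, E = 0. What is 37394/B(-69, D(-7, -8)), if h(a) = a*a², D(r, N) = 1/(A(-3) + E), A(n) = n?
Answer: -2393216/26523025 ≈ -0.090232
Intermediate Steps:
H(y, C) = y/4
D(r, N) = -⅓ (D(r, N) = 1/(-3 + 0) = 1/(-3) = -⅓)
h(a) = a³
B(R, b) = (80 + b)*(R + R³/64) (B(R, b) = (b + 80)*(R + (R/4)³) = (80 + b)*(R + R³/64))
37394/B(-69, D(-7, -8)) = 37394/(((1/64)*(-69)*(5120 + 64*(-⅓) + 80*(-69)² - ⅓*(-69)²))) = 37394/(((1/64)*(-69)*(5120 - 64/3 + 80*4761 - ⅓*4761))) = 37394/(((1/64)*(-69)*(5120 - 64/3 + 380880 - 1587))) = 37394/(((1/64)*(-69)*(1153175/3))) = 37394/(-26523025/64) = 37394*(-64/26523025) = -2393216/26523025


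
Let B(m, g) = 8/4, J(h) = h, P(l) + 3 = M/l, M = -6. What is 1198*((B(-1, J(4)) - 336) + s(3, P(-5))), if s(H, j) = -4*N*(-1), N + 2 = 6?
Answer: -380964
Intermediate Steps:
N = 4 (N = -2 + 6 = 4)
P(l) = -3 - 6/l
s(H, j) = 16 (s(H, j) = -4*4*(-1) = -16*(-1) = 16)
B(m, g) = 2 (B(m, g) = 8*(¼) = 2)
1198*((B(-1, J(4)) - 336) + s(3, P(-5))) = 1198*((2 - 336) + 16) = 1198*(-334 + 16) = 1198*(-318) = -380964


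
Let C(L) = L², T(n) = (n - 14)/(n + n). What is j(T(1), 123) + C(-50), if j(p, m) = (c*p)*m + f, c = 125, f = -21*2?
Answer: -194959/2 ≈ -97480.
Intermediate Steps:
f = -42
T(n) = (-14 + n)/(2*n) (T(n) = (-14 + n)/((2*n)) = (-14 + n)*(1/(2*n)) = (-14 + n)/(2*n))
j(p, m) = -42 + 125*m*p (j(p, m) = (125*p)*m - 42 = 125*m*p - 42 = -42 + 125*m*p)
j(T(1), 123) + C(-50) = (-42 + 125*123*((½)*(-14 + 1)/1)) + (-50)² = (-42 + 125*123*((½)*1*(-13))) + 2500 = (-42 + 125*123*(-13/2)) + 2500 = (-42 - 199875/2) + 2500 = -199959/2 + 2500 = -194959/2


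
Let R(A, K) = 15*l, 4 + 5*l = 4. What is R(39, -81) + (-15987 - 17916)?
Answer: -33903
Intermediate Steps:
l = 0 (l = -⅘ + (⅕)*4 = -⅘ + ⅘ = 0)
R(A, K) = 0 (R(A, K) = 15*0 = 0)
R(39, -81) + (-15987 - 17916) = 0 + (-15987 - 17916) = 0 - 33903 = -33903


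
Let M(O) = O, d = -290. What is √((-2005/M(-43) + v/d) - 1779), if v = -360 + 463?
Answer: I*√269440649230/12470 ≈ 41.626*I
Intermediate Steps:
v = 103
√((-2005/M(-43) + v/d) - 1779) = √((-2005/(-43) + 103/(-290)) - 1779) = √((-2005*(-1/43) + 103*(-1/290)) - 1779) = √((2005/43 - 103/290) - 1779) = √(577021/12470 - 1779) = √(-21607109/12470) = I*√269440649230/12470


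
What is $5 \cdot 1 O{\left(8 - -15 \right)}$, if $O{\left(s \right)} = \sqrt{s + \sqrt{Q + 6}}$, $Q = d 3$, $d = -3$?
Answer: $5 \sqrt{23 + i \sqrt{3}} \approx 23.996 + 0.90226 i$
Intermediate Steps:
$Q = -9$ ($Q = \left(-3\right) 3 = -9$)
$O{\left(s \right)} = \sqrt{s + i \sqrt{3}}$ ($O{\left(s \right)} = \sqrt{s + \sqrt{-9 + 6}} = \sqrt{s + \sqrt{-3}} = \sqrt{s + i \sqrt{3}}$)
$5 \cdot 1 O{\left(8 - -15 \right)} = 5 \cdot 1 \sqrt{\left(8 - -15\right) + i \sqrt{3}} = 5 \sqrt{\left(8 + 15\right) + i \sqrt{3}} = 5 \sqrt{23 + i \sqrt{3}}$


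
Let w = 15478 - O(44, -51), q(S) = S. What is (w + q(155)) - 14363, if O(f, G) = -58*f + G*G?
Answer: 1221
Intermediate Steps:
O(f, G) = G² - 58*f (O(f, G) = -58*f + G² = G² - 58*f)
w = 15429 (w = 15478 - ((-51)² - 58*44) = 15478 - (2601 - 2552) = 15478 - 1*49 = 15478 - 49 = 15429)
(w + q(155)) - 14363 = (15429 + 155) - 14363 = 15584 - 14363 = 1221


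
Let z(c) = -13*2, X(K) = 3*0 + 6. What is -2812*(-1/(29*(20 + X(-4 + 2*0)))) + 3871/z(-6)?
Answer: -8419/58 ≈ -145.16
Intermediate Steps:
X(K) = 6 (X(K) = 0 + 6 = 6)
z(c) = -26
-2812*(-1/(29*(20 + X(-4 + 2*0)))) + 3871/z(-6) = -2812*(-1/(29*(20 + 6))) + 3871/(-26) = -2812/(26*(-29)) + 3871*(-1/26) = -2812/(-754) - 3871/26 = -2812*(-1/754) - 3871/26 = 1406/377 - 3871/26 = -8419/58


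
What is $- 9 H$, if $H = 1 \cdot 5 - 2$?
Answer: $-27$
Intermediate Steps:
$H = 3$ ($H = 5 - 2 = 3$)
$- 9 H = \left(-9\right) 3 = -27$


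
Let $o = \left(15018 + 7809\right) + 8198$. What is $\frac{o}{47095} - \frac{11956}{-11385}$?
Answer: $\frac{183257489}{107235315} \approx 1.7089$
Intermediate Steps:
$o = 31025$ ($o = 22827 + 8198 = 31025$)
$\frac{o}{47095} - \frac{11956}{-11385} = \frac{31025}{47095} - \frac{11956}{-11385} = 31025 \cdot \frac{1}{47095} - - \frac{11956}{11385} = \frac{6205}{9419} + \frac{11956}{11385} = \frac{183257489}{107235315}$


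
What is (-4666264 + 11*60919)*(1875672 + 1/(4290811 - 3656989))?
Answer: -4750797615364109675/633822 ≈ -7.4955e+12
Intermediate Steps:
(-4666264 + 11*60919)*(1875672 + 1/(4290811 - 3656989)) = (-4666264 + 670109)*(1875672 + 1/633822) = -3996155*(1875672 + 1/633822) = -3996155*1188842178385/633822 = -4750797615364109675/633822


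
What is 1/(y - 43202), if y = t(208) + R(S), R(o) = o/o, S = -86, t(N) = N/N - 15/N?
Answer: -208/8985615 ≈ -2.3148e-5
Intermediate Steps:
t(N) = 1 - 15/N
R(o) = 1
y = 401/208 (y = (-15 + 208)/208 + 1 = (1/208)*193 + 1 = 193/208 + 1 = 401/208 ≈ 1.9279)
1/(y - 43202) = 1/(401/208 - 43202) = 1/(-8985615/208) = -208/8985615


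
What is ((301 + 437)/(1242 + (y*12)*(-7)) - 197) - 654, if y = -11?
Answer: -307088/361 ≈ -850.66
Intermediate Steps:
((301 + 437)/(1242 + (y*12)*(-7)) - 197) - 654 = ((301 + 437)/(1242 - 11*12*(-7)) - 197) - 654 = (738/(1242 - 132*(-7)) - 197) - 654 = (738/(1242 + 924) - 197) - 654 = (738/2166 - 197) - 654 = (738*(1/2166) - 197) - 654 = (123/361 - 197) - 654 = -70994/361 - 654 = -307088/361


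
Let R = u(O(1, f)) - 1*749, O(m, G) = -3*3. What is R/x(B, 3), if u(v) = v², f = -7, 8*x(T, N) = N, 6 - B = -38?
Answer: -5344/3 ≈ -1781.3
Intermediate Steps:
B = 44 (B = 6 - 1*(-38) = 6 + 38 = 44)
x(T, N) = N/8
O(m, G) = -9
R = -668 (R = (-9)² - 1*749 = 81 - 749 = -668)
R/x(B, 3) = -668/((⅛)*3) = -668/3/8 = -668*8/3 = -5344/3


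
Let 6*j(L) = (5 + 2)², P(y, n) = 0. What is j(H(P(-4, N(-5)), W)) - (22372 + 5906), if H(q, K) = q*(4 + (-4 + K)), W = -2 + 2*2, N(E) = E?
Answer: -169619/6 ≈ -28270.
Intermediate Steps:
W = 2 (W = -2 + 4 = 2)
H(q, K) = K*q (H(q, K) = q*K = K*q)
j(L) = 49/6 (j(L) = (5 + 2)²/6 = (⅙)*7² = (⅙)*49 = 49/6)
j(H(P(-4, N(-5)), W)) - (22372 + 5906) = 49/6 - (22372 + 5906) = 49/6 - 1*28278 = 49/6 - 28278 = -169619/6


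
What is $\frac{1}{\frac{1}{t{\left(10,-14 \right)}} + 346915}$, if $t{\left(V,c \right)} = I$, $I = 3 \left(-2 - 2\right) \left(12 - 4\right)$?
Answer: $\frac{96}{33303839} \approx 2.8825 \cdot 10^{-6}$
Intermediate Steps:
$I = -96$ ($I = 3 \left(-2 + \left(-4 + 2\right)\right) 8 = 3 \left(-2 - 2\right) 8 = 3 \left(-4\right) 8 = \left(-12\right) 8 = -96$)
$t{\left(V,c \right)} = -96$
$\frac{1}{\frac{1}{t{\left(10,-14 \right)}} + 346915} = \frac{1}{\frac{1}{-96} + 346915} = \frac{1}{- \frac{1}{96} + 346915} = \frac{1}{\frac{33303839}{96}} = \frac{96}{33303839}$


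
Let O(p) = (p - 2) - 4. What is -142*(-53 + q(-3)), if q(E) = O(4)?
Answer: 7810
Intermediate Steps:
O(p) = -6 + p (O(p) = (-2 + p) - 4 = -6 + p)
q(E) = -2 (q(E) = -6 + 4 = -2)
-142*(-53 + q(-3)) = -142*(-53 - 2) = -142*(-55) = 7810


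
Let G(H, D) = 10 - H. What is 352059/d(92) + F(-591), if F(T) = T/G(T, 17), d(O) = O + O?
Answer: 211478715/110584 ≈ 1912.4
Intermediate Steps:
d(O) = 2*O
F(T) = T/(10 - T)
352059/d(92) + F(-591) = 352059/((2*92)) - 1*(-591)/(-10 - 591) = 352059/184 - 1*(-591)/(-601) = 352059*(1/184) - 1*(-591)*(-1/601) = 352059/184 - 591/601 = 211478715/110584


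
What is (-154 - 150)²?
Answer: 92416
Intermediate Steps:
(-154 - 150)² = (-304)² = 92416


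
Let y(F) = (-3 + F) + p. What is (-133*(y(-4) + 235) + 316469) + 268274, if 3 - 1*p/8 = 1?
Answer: 552291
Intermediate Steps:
p = 16 (p = 24 - 8*1 = 24 - 8 = 16)
y(F) = 13 + F (y(F) = (-3 + F) + 16 = 13 + F)
(-133*(y(-4) + 235) + 316469) + 268274 = (-133*((13 - 4) + 235) + 316469) + 268274 = (-133*(9 + 235) + 316469) + 268274 = (-133*244 + 316469) + 268274 = (-32452 + 316469) + 268274 = 284017 + 268274 = 552291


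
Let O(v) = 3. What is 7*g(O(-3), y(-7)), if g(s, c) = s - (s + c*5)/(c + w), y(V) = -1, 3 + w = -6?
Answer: 98/5 ≈ 19.600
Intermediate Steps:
w = -9 (w = -3 - 6 = -9)
g(s, c) = s - (s + 5*c)/(-9 + c) (g(s, c) = s - (s + c*5)/(c - 9) = s - (s + 5*c)/(-9 + c))
7*g(O(-3), y(-7)) = 7*((-10*3 - 5*(-1) - 1*3)/(-9 - 1)) = 7*((-30 + 5 - 3)/(-10)) = 7*(-1/10*(-28)) = 7*(14/5) = 98/5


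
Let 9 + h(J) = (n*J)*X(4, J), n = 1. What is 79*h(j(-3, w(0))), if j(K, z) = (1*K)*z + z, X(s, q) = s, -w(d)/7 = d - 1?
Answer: -5135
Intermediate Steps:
w(d) = 7 - 7*d (w(d) = -7*(d - 1) = -7*(-1 + d) = 7 - 7*d)
j(K, z) = z + K*z (j(K, z) = K*z + z = z + K*z)
h(J) = -9 + 4*J (h(J) = -9 + (1*J)*4 = -9 + J*4 = -9 + 4*J)
79*h(j(-3, w(0))) = 79*(-9 + 4*((7 - 7*0)*(1 - 3))) = 79*(-9 + 4*((7 + 0)*(-2))) = 79*(-9 + 4*(7*(-2))) = 79*(-9 + 4*(-14)) = 79*(-9 - 56) = 79*(-65) = -5135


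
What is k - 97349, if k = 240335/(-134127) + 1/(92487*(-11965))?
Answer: -4816458692516301839/49475290351095 ≈ -97351.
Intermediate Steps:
k = -88652127554684/49475290351095 (k = 240335*(-1/134127) + (1/92487)*(-1/11965) = -240335/134127 - 1/1106606955 = -88652127554684/49475290351095 ≈ -1.7918)
k - 97349 = -88652127554684/49475290351095 - 97349 = -4816458692516301839/49475290351095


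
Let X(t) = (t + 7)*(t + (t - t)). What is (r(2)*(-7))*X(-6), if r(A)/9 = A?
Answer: 756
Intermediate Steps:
r(A) = 9*A
X(t) = t*(7 + t) (X(t) = (7 + t)*(t + 0) = (7 + t)*t = t*(7 + t))
(r(2)*(-7))*X(-6) = ((9*2)*(-7))*(-6*(7 - 6)) = (18*(-7))*(-6*1) = -126*(-6) = 756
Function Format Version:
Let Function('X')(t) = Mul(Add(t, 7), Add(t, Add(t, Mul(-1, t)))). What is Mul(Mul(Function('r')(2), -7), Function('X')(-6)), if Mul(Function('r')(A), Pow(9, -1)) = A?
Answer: 756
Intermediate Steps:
Function('r')(A) = Mul(9, A)
Function('X')(t) = Mul(t, Add(7, t)) (Function('X')(t) = Mul(Add(7, t), Add(t, 0)) = Mul(Add(7, t), t) = Mul(t, Add(7, t)))
Mul(Mul(Function('r')(2), -7), Function('X')(-6)) = Mul(Mul(Mul(9, 2), -7), Mul(-6, Add(7, -6))) = Mul(Mul(18, -7), Mul(-6, 1)) = Mul(-126, -6) = 756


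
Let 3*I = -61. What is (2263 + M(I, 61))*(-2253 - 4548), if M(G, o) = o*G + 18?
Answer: -7077574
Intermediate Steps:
I = -61/3 (I = (⅓)*(-61) = -61/3 ≈ -20.333)
M(G, o) = 18 + G*o (M(G, o) = G*o + 18 = 18 + G*o)
(2263 + M(I, 61))*(-2253 - 4548) = (2263 + (18 - 61/3*61))*(-2253 - 4548) = (2263 + (18 - 3721/3))*(-6801) = (2263 - 3667/3)*(-6801) = (3122/3)*(-6801) = -7077574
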